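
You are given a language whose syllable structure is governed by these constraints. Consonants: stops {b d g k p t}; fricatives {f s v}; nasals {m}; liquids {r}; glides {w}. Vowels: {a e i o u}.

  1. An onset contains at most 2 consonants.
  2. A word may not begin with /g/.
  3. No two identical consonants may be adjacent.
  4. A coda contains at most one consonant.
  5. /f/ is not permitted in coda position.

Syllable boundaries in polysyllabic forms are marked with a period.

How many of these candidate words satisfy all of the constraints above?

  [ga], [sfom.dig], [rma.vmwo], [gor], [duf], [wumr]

1

[ga] — violates constraint 2: word begins with /g/ → ill-formed
[sfom.dig] — σ1 onset /sf/ (2C), coda /m/ ok; σ2 onset /d/, coda /g/ ok → well-formed
[rma.vmwo] — violates constraint 1: syllable 2 onset /vmw/ has 3 consonants (> 2) → ill-formed
[gor] — violates constraint 2: word begins with /g/ → ill-formed
[duf] — violates constraint 5: syllable 1 coda contains /f/ → ill-formed
[wumr] — violates constraint 4: syllable 1 coda /mr/ has 2 consonants (> 1) → ill-formed
Well-formed: [sfom.dig] → 1.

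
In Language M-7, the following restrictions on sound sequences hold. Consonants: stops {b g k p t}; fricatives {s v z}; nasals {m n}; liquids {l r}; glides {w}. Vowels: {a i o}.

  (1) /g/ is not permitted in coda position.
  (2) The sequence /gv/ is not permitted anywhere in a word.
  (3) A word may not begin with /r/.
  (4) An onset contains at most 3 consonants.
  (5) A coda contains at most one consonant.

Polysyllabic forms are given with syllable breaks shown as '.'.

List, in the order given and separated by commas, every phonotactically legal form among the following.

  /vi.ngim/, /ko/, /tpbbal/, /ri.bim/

/vi.ngim/, /ko/

/vi.ngim/ — σ1 onset /v/, coda /∅/ ok; σ2 onset /ng/ (2C), coda /m/ ok → phonotactically legal
/ko/ — σ1 onset /k/, coda /∅/ ok → phonotactically legal
/tpbbal/ — violates constraint 4: syllable 1 onset /tpbb/ has 4 consonants (> 3) → phonotactically illegal
/ri.bim/ — violates constraint 3: word begins with /r/ → phonotactically illegal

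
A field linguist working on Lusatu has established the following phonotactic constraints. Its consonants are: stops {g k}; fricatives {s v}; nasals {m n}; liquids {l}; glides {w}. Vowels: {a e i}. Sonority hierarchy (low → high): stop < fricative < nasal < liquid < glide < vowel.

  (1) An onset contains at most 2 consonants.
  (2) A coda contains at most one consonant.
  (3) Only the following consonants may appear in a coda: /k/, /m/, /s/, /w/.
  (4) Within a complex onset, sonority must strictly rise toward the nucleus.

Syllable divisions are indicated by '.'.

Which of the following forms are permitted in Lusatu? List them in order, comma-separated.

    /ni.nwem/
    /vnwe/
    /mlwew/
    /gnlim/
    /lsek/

/ni.nwem/

/ni.nwem/ — σ1 onset /n/, coda /∅/ ok; σ2 onset /nw/ (3→5 rises), coda /m/ ok → permitted
/vnwe/ — violates constraint 1: syllable 1 onset /vnw/ has 3 consonants (> 2) → not permitted
/mlwew/ — violates constraint 1: syllable 1 onset /mlw/ has 3 consonants (> 2) → not permitted
/gnlim/ — violates constraint 1: syllable 1 onset /gnl/ has 3 consonants (> 2) → not permitted
/lsek/ — violates constraint 4: syllable 1 onset /ls/: /l/ (liquid, 4) → /s/ (fricative, 2) does not rise → not permitted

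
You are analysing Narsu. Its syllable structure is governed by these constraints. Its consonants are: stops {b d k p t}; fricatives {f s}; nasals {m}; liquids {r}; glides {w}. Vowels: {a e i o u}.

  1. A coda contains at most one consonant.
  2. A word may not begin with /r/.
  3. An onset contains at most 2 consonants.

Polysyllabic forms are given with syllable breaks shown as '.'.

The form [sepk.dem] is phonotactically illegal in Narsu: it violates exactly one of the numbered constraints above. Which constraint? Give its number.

1

[sepk.dem]: syllable 1 coda /pk/ has 2 consonants (> 1).
This is a violation of constraint 1: "A coda contains at most one consonant."
The remaining constraints (2, 3) are satisfied.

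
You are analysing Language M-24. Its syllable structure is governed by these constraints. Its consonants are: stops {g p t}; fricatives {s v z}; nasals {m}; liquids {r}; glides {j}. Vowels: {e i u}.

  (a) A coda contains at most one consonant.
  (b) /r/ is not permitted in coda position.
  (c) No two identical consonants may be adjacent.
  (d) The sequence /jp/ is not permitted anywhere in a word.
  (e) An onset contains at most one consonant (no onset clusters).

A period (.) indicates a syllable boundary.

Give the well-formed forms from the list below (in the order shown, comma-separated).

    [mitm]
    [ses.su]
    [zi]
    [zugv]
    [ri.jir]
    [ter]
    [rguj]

[zi]

[mitm] — violates constraint (a): syllable 1 coda /tm/ has 2 consonants (> 1) → ill-formed
[ses.su] — violates constraint (c): adjacent identical consonants /ss/ → ill-formed
[zi] — σ1 onset /z/, coda /∅/ ok → well-formed
[zugv] — violates constraint (a): syllable 1 coda /gv/ has 2 consonants (> 1) → ill-formed
[ri.jir] — violates constraint (b): syllable 2 coda contains /r/ → ill-formed
[ter] — violates constraint (b): syllable 1 coda contains /r/ → ill-formed
[rguj] — violates constraint (e): syllable 1 onset /rg/ has 2 consonants (> 1) → ill-formed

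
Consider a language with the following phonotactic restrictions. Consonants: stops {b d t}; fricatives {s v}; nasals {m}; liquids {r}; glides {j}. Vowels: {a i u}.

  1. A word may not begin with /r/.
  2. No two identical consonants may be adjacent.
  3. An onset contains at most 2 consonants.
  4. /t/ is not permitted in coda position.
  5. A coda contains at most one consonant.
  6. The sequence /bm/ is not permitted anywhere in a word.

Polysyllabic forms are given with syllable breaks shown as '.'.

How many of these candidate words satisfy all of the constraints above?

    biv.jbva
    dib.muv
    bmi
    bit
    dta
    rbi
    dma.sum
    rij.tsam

biv.jbva — violates constraint 3: syllable 2 onset /jbv/ has 3 consonants (> 2) → ill-formed
dib.muv — violates constraint 6: contains banned sequence /bm/ → ill-formed
bmi — violates constraint 6: contains banned sequence /bm/ → ill-formed
bit — violates constraint 4: syllable 1 coda contains /t/ → ill-formed
dta — σ1 onset /dt/ (2C), coda /∅/ ok → well-formed
rbi — violates constraint 1: word begins with /r/ → ill-formed
dma.sum — σ1 onset /dm/ (2C), coda /∅/ ok; σ2 onset /s/, coda /m/ ok → well-formed
rij.tsam — violates constraint 1: word begins with /r/ → ill-formed
Well-formed: dta, dma.sum → 2.

2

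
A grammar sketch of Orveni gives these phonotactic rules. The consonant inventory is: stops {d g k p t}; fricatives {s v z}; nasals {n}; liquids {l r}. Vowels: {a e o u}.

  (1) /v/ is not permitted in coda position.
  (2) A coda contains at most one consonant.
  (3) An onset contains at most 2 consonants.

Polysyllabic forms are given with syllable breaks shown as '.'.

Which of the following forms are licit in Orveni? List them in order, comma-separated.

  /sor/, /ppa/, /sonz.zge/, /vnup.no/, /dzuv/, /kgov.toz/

/sor/, /ppa/, /vnup.no/

/sor/ — σ1 onset /s/, coda /r/ ok → licit
/ppa/ — σ1 onset /pp/ (2C), coda /∅/ ok → licit
/sonz.zge/ — violates constraint 2: syllable 1 coda /nz/ has 2 consonants (> 1) → illicit
/vnup.no/ — σ1 onset /vn/ (2C), coda /p/ ok; σ2 onset /n/, coda /∅/ ok → licit
/dzuv/ — violates constraint 1: syllable 1 coda contains /v/ → illicit
/kgov.toz/ — violates constraint 1: syllable 1 coda contains /v/ → illicit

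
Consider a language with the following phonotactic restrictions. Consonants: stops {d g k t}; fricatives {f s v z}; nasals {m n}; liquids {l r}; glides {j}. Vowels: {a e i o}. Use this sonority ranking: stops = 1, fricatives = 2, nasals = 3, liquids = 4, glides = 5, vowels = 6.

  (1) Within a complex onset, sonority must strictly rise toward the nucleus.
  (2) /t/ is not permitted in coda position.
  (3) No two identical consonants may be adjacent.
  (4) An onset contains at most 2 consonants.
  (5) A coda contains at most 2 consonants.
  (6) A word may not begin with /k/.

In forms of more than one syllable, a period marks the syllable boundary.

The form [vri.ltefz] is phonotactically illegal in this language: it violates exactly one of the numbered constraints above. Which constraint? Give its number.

1

[vri.ltefz]: syllable 2 onset /lt/: /l/ (liquid, 4) → /t/ (stop, 1) does not rise.
This is a violation of constraint 1: "Within a complex onset, sonority must strictly rise toward the nucleus."
The remaining constraints (2, 3, 4, 5, 6) are satisfied.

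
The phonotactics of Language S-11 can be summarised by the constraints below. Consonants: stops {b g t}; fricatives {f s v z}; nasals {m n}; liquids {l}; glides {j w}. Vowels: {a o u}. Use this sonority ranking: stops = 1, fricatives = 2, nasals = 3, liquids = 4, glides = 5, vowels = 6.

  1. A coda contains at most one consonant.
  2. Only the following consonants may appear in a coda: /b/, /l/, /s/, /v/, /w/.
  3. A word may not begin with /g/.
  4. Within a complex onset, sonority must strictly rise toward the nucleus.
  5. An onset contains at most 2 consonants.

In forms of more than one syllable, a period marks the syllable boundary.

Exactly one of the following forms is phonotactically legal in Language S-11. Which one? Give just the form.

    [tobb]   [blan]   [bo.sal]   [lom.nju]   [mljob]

[bo.sal]

[tobb] — violates constraint 1: syllable 1 coda /bb/ has 2 consonants (> 1) → phonotactically illegal
[blan] — violates constraint 2: syllable 1 coda contains /n/, which is not a licensed coda consonant → phonotactically illegal
[bo.sal] — σ1 onset /b/, coda /∅/ ok; σ2 onset /s/, coda /l/ ok → phonotactically legal
[lom.nju] — violates constraint 2: syllable 1 coda contains /m/, which is not a licensed coda consonant → phonotactically illegal
[mljob] — violates constraint 5: syllable 1 onset /mlj/ has 3 consonants (> 2) → phonotactically illegal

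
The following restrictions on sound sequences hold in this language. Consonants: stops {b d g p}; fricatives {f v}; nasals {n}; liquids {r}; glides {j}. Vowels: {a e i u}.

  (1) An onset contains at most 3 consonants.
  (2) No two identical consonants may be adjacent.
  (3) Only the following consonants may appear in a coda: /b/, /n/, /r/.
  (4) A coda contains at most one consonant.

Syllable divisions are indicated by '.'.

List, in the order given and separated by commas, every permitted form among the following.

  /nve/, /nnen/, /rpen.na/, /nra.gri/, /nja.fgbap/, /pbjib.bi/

/nve/, /nra.gri/

/nve/ — σ1 onset /nv/ (2C), coda /∅/ ok → permitted
/nnen/ — violates constraint 2: adjacent identical consonants /nn/ → not permitted
/rpen.na/ — violates constraint 2: adjacent identical consonants /nn/ → not permitted
/nra.gri/ — σ1 onset /nr/ (2C), coda /∅/ ok; σ2 onset /gr/ (2C), coda /∅/ ok → permitted
/nja.fgbap/ — violates constraint 3: syllable 2 coda contains /p/, which is not a licensed coda consonant → not permitted
/pbjib.bi/ — violates constraint 2: adjacent identical consonants /bb/ → not permitted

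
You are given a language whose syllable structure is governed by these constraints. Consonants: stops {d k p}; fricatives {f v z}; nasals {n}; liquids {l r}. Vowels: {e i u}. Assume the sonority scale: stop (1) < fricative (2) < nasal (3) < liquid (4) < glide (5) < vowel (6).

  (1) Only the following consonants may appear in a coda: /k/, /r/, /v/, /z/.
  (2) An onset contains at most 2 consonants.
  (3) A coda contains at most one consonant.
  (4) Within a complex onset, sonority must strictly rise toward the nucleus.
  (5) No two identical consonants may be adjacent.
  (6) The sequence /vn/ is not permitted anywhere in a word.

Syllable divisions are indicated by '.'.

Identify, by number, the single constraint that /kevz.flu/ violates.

3

/kevz.flu/: syllable 1 coda /vz/ has 2 consonants (> 1).
This is a violation of constraint 3: "A coda contains at most one consonant."
The remaining constraints (1, 2, 4, 5, 6) are satisfied.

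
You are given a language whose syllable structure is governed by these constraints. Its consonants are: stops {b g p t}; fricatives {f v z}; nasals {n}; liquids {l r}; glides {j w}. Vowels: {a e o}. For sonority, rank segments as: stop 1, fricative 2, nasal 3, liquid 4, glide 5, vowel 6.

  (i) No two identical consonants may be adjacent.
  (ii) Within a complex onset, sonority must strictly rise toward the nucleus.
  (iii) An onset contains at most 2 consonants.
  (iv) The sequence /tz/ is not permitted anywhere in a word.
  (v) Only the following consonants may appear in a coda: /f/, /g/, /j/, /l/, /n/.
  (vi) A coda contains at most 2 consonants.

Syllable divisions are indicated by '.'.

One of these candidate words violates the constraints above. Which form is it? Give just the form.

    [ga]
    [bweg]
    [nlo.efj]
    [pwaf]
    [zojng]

[ga] — σ1 onset /g/, coda /∅/ ok → permitted
[bweg] — σ1 onset /bw/ (1→5 rises), coda /g/ ok → permitted
[nlo.efj] — σ1 onset /nl/ (3→4 rises), coda /∅/ ok; σ2 onset /∅/, coda /fj/ (2C) ok → permitted
[pwaf] — σ1 onset /pw/ (1→5 rises), coda /f/ ok → permitted
[zojng] — violates constraint (vi): syllable 1 coda /jng/ has 3 consonants (> 2) → not permitted

[zojng]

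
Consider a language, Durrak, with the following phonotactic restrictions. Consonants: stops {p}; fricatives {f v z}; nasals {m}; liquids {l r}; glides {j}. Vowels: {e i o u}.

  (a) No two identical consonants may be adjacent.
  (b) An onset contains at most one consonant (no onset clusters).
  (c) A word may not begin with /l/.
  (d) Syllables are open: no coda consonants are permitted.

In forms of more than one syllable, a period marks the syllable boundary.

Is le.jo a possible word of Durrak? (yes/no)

no

le.jo — violates constraint (c): word begins with /l/ → phonotactically illegal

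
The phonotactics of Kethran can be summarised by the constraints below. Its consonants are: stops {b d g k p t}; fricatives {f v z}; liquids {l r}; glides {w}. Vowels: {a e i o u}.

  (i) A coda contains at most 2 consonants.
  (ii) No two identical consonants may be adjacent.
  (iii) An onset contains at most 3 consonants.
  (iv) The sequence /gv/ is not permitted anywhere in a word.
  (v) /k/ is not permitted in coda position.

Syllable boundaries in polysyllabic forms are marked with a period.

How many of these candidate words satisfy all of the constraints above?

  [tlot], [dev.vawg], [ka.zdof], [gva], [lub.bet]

[tlot] — σ1 onset /tl/ (2C), coda /t/ ok → phonotactically legal
[dev.vawg] — violates constraint (ii): adjacent identical consonants /vv/ → phonotactically illegal
[ka.zdof] — σ1 onset /k/, coda /∅/ ok; σ2 onset /zd/ (2C), coda /f/ ok → phonotactically legal
[gva] — violates constraint (iv): contains banned sequence /gv/ → phonotactically illegal
[lub.bet] — violates constraint (ii): adjacent identical consonants /bb/ → phonotactically illegal
Phonotactically legal: [tlot], [ka.zdof] → 2.

2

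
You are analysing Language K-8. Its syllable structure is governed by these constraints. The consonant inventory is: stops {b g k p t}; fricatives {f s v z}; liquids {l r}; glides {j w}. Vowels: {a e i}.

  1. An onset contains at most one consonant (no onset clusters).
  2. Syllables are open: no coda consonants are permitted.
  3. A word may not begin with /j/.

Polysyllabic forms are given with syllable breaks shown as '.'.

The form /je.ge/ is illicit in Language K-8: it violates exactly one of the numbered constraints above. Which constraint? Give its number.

/je.ge/: word begins with /j/.
This is a violation of constraint 3: "A word may not begin with /j/."
The remaining constraints (1, 2) are satisfied.

3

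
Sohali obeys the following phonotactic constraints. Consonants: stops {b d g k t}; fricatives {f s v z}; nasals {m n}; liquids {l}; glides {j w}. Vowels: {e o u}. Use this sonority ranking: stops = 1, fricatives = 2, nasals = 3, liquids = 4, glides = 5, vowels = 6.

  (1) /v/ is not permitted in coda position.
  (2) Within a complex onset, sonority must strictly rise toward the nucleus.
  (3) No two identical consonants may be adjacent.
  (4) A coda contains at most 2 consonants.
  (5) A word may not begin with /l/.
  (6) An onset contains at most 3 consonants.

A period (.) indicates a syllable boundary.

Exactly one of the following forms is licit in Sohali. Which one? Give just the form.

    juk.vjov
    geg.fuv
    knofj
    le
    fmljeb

juk.vjov — violates constraint 1: syllable 2 coda contains /v/ → illicit
geg.fuv — violates constraint 1: syllable 2 coda contains /v/ → illicit
knofj — σ1 onset /kn/ (1→3 rises), coda /fj/ (2C) ok → licit
le — violates constraint 5: word begins with /l/ → illicit
fmljeb — violates constraint 6: syllable 1 onset /fmlj/ has 4 consonants (> 3) → illicit

knofj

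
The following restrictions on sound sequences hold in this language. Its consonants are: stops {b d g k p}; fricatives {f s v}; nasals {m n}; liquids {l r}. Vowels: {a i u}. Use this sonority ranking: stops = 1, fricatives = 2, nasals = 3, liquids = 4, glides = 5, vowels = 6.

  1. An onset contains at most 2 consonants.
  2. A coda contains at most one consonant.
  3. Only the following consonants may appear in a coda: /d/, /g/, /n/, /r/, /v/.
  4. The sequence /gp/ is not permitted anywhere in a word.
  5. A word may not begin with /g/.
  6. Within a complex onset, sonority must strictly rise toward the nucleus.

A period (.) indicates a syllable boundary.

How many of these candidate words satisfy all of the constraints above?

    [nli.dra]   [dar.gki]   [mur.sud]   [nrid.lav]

3

[nli.dra] — σ1 onset /nl/ (3→4 rises), coda /∅/ ok; σ2 onset /dr/ (1→4 rises), coda /∅/ ok → permitted
[dar.gki] — violates constraint 6: syllable 2 onset /gk/: /g/ (stop, 1) → /k/ (stop, 1) does not rise → not permitted
[mur.sud] — σ1 onset /m/, coda /r/ ok; σ2 onset /s/, coda /d/ ok → permitted
[nrid.lav] — σ1 onset /nr/ (3→4 rises), coda /d/ ok; σ2 onset /l/, coda /v/ ok → permitted
Permitted: [nli.dra], [mur.sud], [nrid.lav] → 3.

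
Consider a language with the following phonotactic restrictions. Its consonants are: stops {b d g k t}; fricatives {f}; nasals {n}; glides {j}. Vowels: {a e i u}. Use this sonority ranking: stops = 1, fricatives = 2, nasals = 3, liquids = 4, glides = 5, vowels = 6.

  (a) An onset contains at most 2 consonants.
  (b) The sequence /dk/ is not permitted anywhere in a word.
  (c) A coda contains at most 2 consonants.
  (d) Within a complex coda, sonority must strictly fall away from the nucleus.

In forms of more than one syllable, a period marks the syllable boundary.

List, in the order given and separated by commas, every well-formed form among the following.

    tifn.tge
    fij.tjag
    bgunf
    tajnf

fij.tjag, bgunf

tifn.tge — violates constraint (d): syllable 1 coda /fn/: /f/ (fricative, 2) → /n/ (nasal, 3) does not fall → ill-formed
fij.tjag — σ1 onset /f/, coda /j/ ok; σ2 onset /tj/ (2C), coda /g/ ok → well-formed
bgunf — σ1 onset /bg/ (2C), coda /nf/ (3→2 falls) ok → well-formed
tajnf — violates constraint (c): syllable 1 coda /jnf/ has 3 consonants (> 2) → ill-formed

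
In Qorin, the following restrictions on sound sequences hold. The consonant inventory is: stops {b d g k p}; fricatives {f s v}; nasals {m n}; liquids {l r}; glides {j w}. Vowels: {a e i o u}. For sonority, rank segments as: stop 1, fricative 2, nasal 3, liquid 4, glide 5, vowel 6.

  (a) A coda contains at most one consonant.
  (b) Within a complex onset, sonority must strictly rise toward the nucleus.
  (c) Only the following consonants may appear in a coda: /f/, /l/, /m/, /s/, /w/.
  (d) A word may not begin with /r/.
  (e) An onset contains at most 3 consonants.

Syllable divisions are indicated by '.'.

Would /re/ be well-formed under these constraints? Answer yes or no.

/re/ — violates constraint (d): word begins with /r/ → ill-formed

no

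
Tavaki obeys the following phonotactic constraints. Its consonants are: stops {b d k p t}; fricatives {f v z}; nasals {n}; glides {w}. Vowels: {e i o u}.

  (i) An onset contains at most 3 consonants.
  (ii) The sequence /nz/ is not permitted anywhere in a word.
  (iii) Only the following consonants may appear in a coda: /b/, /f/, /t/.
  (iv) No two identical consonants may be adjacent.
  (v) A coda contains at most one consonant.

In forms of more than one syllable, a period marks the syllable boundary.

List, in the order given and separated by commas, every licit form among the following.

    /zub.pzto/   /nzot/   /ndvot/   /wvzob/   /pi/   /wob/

/zub.pzto/ — σ1 onset /z/, coda /b/ ok; σ2 onset /pzt/ (3C), coda /∅/ ok → licit
/nzot/ — violates constraint (ii): contains banned sequence /nz/ → illicit
/ndvot/ — σ1 onset /ndv/ (3C), coda /t/ ok → licit
/wvzob/ — σ1 onset /wvz/ (3C), coda /b/ ok → licit
/pi/ — σ1 onset /p/, coda /∅/ ok → licit
/wob/ — σ1 onset /w/, coda /b/ ok → licit

/zub.pzto/, /ndvot/, /wvzob/, /pi/, /wob/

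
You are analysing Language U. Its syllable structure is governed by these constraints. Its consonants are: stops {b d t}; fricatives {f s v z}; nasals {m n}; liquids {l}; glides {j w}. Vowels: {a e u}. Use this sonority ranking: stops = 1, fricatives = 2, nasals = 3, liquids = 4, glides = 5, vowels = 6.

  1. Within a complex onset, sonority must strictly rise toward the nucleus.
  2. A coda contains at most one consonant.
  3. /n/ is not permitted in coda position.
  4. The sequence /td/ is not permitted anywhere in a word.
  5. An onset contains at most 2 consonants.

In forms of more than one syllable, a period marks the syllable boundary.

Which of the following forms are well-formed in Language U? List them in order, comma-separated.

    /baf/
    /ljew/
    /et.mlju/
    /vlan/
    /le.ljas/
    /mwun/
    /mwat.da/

/baf/, /ljew/, /le.ljas/

/baf/ — σ1 onset /b/, coda /f/ ok → well-formed
/ljew/ — σ1 onset /lj/ (4→5 rises), coda /w/ ok → well-formed
/et.mlju/ — violates constraint 5: syllable 2 onset /mlj/ has 3 consonants (> 2) → ill-formed
/vlan/ — violates constraint 3: syllable 1 coda contains /n/ → ill-formed
/le.ljas/ — σ1 onset /l/, coda /∅/ ok; σ2 onset /lj/ (4→5 rises), coda /s/ ok → well-formed
/mwun/ — violates constraint 3: syllable 1 coda contains /n/ → ill-formed
/mwat.da/ — violates constraint 4: contains banned sequence /td/ → ill-formed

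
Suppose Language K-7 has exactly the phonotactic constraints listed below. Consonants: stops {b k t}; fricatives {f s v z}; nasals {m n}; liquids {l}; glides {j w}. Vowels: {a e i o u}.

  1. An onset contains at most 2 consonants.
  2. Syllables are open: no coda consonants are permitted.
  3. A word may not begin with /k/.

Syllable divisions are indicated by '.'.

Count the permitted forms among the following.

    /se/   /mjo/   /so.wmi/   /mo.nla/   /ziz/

4

/se/ — σ1 onset /s/, coda /∅/ ok → permitted
/mjo/ — σ1 onset /mj/ (2C), coda /∅/ ok → permitted
/so.wmi/ — σ1 onset /s/, coda /∅/ ok; σ2 onset /wm/ (2C), coda /∅/ ok → permitted
/mo.nla/ — σ1 onset /m/, coda /∅/ ok; σ2 onset /nl/ (2C), coda /∅/ ok → permitted
/ziz/ — violates constraint 2: syllable 1 coda /z/ has 1 consonant (> 0) → not permitted
Permitted: /se/, /mjo/, /so.wmi/, /mo.nla/ → 4.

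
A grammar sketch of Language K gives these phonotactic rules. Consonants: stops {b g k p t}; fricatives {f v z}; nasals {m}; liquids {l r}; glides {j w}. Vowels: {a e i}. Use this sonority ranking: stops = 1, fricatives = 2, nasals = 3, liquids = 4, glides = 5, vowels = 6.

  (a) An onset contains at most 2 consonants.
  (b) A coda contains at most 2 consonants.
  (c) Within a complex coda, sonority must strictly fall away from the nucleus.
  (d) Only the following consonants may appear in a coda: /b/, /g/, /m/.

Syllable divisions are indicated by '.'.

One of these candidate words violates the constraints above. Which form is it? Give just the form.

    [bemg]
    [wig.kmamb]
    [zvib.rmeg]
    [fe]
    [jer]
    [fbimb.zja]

[bemg] — σ1 onset /b/, coda /mg/ (3→1 falls) ok → phonotactically legal
[wig.kmamb] — σ1 onset /w/, coda /g/ ok; σ2 onset /km/ (2C), coda /mb/ (3→1 falls) ok → phonotactically legal
[zvib.rmeg] — σ1 onset /zv/ (2C), coda /b/ ok; σ2 onset /rm/ (2C), coda /g/ ok → phonotactically legal
[fe] — σ1 onset /f/, coda /∅/ ok → phonotactically legal
[jer] — violates constraint (d): syllable 1 coda contains /r/, which is not a licensed coda consonant → phonotactically illegal
[fbimb.zja] — σ1 onset /fb/ (2C), coda /mb/ (3→1 falls) ok; σ2 onset /zj/ (2C), coda /∅/ ok → phonotactically legal

[jer]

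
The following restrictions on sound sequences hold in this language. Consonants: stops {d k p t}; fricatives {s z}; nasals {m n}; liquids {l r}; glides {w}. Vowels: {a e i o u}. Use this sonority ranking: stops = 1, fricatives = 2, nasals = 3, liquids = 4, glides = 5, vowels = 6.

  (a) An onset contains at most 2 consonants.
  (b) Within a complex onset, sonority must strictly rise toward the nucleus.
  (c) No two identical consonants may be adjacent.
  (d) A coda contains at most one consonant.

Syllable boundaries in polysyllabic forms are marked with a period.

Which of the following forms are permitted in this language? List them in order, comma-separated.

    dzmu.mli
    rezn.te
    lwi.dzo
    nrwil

lwi.dzo

dzmu.mli — violates constraint (a): syllable 1 onset /dzm/ has 3 consonants (> 2) → not permitted
rezn.te — violates constraint (d): syllable 1 coda /zn/ has 2 consonants (> 1) → not permitted
lwi.dzo — σ1 onset /lw/ (4→5 rises), coda /∅/ ok; σ2 onset /dz/ (1→2 rises), coda /∅/ ok → permitted
nrwil — violates constraint (a): syllable 1 onset /nrw/ has 3 consonants (> 2) → not permitted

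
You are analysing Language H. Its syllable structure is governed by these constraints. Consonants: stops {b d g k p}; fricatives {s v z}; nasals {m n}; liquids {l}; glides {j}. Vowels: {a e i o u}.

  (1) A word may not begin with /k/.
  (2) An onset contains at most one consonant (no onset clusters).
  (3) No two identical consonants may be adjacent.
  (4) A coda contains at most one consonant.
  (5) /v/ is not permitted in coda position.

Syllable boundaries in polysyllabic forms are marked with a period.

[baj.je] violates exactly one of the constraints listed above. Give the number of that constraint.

[baj.je]: adjacent identical consonants /jj/.
This is a violation of constraint 3: "No two identical consonants may be adjacent."
The remaining constraints (1, 2, 4, 5) are satisfied.

3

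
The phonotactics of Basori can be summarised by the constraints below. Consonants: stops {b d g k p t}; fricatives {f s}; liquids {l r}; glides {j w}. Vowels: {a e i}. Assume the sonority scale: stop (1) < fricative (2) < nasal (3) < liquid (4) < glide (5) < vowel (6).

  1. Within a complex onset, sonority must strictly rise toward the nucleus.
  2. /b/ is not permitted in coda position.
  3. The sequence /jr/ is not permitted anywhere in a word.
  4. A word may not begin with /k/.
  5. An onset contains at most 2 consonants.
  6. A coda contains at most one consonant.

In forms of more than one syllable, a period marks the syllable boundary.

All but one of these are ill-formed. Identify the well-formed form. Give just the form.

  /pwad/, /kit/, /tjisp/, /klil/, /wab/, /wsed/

/pwad/ — σ1 onset /pw/ (1→5 rises), coda /d/ ok → well-formed
/kit/ — violates constraint 4: word begins with /k/ → ill-formed
/tjisp/ — violates constraint 6: syllable 1 coda /sp/ has 2 consonants (> 1) → ill-formed
/klil/ — violates constraint 4: word begins with /k/ → ill-formed
/wab/ — violates constraint 2: syllable 1 coda contains /b/ → ill-formed
/wsed/ — violates constraint 1: syllable 1 onset /ws/: /w/ (glide, 5) → /s/ (fricative, 2) does not rise → ill-formed

/pwad/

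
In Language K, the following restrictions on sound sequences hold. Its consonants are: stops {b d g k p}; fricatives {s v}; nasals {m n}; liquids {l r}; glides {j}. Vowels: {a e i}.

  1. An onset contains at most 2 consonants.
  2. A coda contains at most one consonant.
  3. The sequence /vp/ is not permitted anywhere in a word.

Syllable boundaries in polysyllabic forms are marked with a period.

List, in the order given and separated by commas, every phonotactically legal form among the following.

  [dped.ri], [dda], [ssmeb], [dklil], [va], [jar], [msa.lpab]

[dped.ri] — σ1 onset /dp/ (2C), coda /d/ ok; σ2 onset /r/, coda /∅/ ok → phonotactically legal
[dda] — σ1 onset /dd/ (2C), coda /∅/ ok → phonotactically legal
[ssmeb] — violates constraint 1: syllable 1 onset /ssm/ has 3 consonants (> 2) → phonotactically illegal
[dklil] — violates constraint 1: syllable 1 onset /dkl/ has 3 consonants (> 2) → phonotactically illegal
[va] — σ1 onset /v/, coda /∅/ ok → phonotactically legal
[jar] — σ1 onset /j/, coda /r/ ok → phonotactically legal
[msa.lpab] — σ1 onset /ms/ (2C), coda /∅/ ok; σ2 onset /lp/ (2C), coda /b/ ok → phonotactically legal

[dped.ri], [dda], [va], [jar], [msa.lpab]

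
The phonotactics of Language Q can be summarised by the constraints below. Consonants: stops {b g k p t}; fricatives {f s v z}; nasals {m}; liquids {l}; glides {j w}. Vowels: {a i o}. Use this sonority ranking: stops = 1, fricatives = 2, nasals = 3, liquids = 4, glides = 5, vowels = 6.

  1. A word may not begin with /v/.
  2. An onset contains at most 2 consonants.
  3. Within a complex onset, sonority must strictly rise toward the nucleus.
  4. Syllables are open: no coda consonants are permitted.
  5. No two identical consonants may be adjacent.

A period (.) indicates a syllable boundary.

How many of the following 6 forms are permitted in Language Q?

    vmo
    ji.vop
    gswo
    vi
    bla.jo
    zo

2

vmo — violates constraint 1: word begins with /v/ → not permitted
ji.vop — violates constraint 4: syllable 2 coda /p/ has 1 consonant (> 0) → not permitted
gswo — violates constraint 2: syllable 1 onset /gsw/ has 3 consonants (> 2) → not permitted
vi — violates constraint 1: word begins with /v/ → not permitted
bla.jo — σ1 onset /bl/ (1→4 rises), coda /∅/ ok; σ2 onset /j/, coda /∅/ ok → permitted
zo — σ1 onset /z/, coda /∅/ ok → permitted
Permitted: bla.jo, zo → 2.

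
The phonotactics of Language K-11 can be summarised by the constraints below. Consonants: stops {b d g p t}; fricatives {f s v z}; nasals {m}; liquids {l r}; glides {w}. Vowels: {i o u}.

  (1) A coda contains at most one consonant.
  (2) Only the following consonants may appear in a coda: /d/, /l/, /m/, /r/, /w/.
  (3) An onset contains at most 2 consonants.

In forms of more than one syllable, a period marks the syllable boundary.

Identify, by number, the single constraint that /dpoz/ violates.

2

/dpoz/: syllable 1 coda contains /z/, which is not a licensed coda consonant.
This is a violation of constraint 2: "Only the following consonants may appear in a coda: /d/, /l/, /m/, /r/, /w/."
The remaining constraints (1, 3) are satisfied.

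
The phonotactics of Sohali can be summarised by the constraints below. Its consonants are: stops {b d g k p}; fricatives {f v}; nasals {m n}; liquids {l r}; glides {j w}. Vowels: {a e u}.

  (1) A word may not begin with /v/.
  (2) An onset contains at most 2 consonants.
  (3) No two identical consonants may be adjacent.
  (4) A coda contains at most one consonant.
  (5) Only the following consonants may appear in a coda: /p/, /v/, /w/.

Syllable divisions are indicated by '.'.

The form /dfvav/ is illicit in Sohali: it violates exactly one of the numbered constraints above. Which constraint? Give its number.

/dfvav/: syllable 1 onset /dfv/ has 3 consonants (> 2).
This is a violation of constraint 2: "An onset contains at most 2 consonants."
The remaining constraints (1, 3, 4, 5) are satisfied.

2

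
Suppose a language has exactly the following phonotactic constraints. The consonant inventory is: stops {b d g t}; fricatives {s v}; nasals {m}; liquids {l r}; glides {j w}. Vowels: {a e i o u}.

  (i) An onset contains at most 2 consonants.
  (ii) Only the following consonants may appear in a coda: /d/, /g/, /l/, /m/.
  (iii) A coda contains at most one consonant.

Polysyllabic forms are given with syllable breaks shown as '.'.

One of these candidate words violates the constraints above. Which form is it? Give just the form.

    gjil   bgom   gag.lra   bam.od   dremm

gjil — σ1 onset /gj/ (2C), coda /l/ ok → permitted
bgom — σ1 onset /bg/ (2C), coda /m/ ok → permitted
gag.lra — σ1 onset /g/, coda /g/ ok; σ2 onset /lr/ (2C), coda /∅/ ok → permitted
bam.od — σ1 onset /b/, coda /m/ ok; σ2 onset /∅/, coda /d/ ok → permitted
dremm — violates constraint (iii): syllable 1 coda /mm/ has 2 consonants (> 1) → not permitted

dremm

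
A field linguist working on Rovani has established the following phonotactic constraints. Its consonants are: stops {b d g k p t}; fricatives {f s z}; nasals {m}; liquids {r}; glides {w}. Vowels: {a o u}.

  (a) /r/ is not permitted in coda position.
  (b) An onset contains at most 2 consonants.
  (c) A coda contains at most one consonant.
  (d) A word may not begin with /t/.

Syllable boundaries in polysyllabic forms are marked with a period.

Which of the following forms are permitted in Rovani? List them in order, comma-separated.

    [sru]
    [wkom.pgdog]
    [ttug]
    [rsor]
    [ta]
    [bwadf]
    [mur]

[sru] — σ1 onset /sr/ (2C), coda /∅/ ok → permitted
[wkom.pgdog] — violates constraint (b): syllable 2 onset /pgd/ has 3 consonants (> 2) → not permitted
[ttug] — violates constraint (d): word begins with /t/ → not permitted
[rsor] — violates constraint (a): syllable 1 coda contains /r/ → not permitted
[ta] — violates constraint (d): word begins with /t/ → not permitted
[bwadf] — violates constraint (c): syllable 1 coda /df/ has 2 consonants (> 1) → not permitted
[mur] — violates constraint (a): syllable 1 coda contains /r/ → not permitted

[sru]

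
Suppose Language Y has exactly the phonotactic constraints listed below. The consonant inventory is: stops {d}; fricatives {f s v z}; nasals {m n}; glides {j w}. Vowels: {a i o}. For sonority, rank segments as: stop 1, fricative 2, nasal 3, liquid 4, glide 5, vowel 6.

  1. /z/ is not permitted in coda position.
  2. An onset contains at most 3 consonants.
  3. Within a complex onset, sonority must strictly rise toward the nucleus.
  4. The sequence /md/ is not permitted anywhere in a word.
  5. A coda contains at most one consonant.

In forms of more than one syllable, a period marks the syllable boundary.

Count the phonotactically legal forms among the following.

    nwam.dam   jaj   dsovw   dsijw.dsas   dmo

nwam.dam — violates constraint 4: contains banned sequence /md/ → phonotactically illegal
jaj — σ1 onset /j/, coda /j/ ok → phonotactically legal
dsovw — violates constraint 5: syllable 1 coda /vw/ has 2 consonants (> 1) → phonotactically illegal
dsijw.dsas — violates constraint 5: syllable 1 coda /jw/ has 2 consonants (> 1) → phonotactically illegal
dmo — σ1 onset /dm/ (1→3 rises), coda /∅/ ok → phonotactically legal
Phonotactically legal: jaj, dmo → 2.

2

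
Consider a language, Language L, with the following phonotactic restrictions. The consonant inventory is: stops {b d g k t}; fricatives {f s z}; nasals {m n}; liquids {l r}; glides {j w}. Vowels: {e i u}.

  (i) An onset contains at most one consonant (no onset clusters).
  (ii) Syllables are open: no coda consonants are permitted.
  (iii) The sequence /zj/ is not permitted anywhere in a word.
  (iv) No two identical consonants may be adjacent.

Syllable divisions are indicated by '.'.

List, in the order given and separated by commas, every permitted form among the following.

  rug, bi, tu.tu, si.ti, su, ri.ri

bi, tu.tu, si.ti, su, ri.ri

rug — violates constraint (ii): syllable 1 coda /g/ has 1 consonant (> 0) → not permitted
bi — σ1 onset /b/, coda /∅/ ok → permitted
tu.tu — σ1 onset /t/, coda /∅/ ok; σ2 onset /t/, coda /∅/ ok → permitted
si.ti — σ1 onset /s/, coda /∅/ ok; σ2 onset /t/, coda /∅/ ok → permitted
su — σ1 onset /s/, coda /∅/ ok → permitted
ri.ri — σ1 onset /r/, coda /∅/ ok; σ2 onset /r/, coda /∅/ ok → permitted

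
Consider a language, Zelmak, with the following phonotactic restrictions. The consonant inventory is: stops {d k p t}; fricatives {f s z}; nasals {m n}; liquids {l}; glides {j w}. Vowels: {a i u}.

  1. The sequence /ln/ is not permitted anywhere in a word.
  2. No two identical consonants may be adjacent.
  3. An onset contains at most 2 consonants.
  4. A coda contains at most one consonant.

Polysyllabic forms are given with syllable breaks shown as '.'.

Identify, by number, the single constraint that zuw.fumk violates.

zuw.fumk: syllable 2 coda /mk/ has 2 consonants (> 1).
This is a violation of constraint 4: "A coda contains at most one consonant."
The remaining constraints (1, 2, 3) are satisfied.

4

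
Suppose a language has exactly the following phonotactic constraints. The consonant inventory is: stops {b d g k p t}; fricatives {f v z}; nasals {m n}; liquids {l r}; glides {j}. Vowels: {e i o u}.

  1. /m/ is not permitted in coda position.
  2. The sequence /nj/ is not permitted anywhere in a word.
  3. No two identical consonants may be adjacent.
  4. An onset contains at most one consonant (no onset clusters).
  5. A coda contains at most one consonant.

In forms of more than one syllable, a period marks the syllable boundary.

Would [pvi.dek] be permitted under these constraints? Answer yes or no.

[pvi.dek] — violates constraint 4: syllable 1 onset /pv/ has 2 consonants (> 1) → not permitted

no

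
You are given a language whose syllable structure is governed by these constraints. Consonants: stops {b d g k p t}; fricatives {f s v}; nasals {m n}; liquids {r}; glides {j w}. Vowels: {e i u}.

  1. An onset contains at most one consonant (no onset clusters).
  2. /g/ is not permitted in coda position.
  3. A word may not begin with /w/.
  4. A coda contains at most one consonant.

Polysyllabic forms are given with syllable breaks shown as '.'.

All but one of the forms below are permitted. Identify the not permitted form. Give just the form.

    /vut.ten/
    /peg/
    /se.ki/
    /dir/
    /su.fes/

/vut.ten/ — σ1 onset /v/, coda /t/ ok; σ2 onset /t/, coda /n/ ok → permitted
/peg/ — violates constraint 2: syllable 1 coda contains /g/ → not permitted
/se.ki/ — σ1 onset /s/, coda /∅/ ok; σ2 onset /k/, coda /∅/ ok → permitted
/dir/ — σ1 onset /d/, coda /r/ ok → permitted
/su.fes/ — σ1 onset /s/, coda /∅/ ok; σ2 onset /f/, coda /s/ ok → permitted

/peg/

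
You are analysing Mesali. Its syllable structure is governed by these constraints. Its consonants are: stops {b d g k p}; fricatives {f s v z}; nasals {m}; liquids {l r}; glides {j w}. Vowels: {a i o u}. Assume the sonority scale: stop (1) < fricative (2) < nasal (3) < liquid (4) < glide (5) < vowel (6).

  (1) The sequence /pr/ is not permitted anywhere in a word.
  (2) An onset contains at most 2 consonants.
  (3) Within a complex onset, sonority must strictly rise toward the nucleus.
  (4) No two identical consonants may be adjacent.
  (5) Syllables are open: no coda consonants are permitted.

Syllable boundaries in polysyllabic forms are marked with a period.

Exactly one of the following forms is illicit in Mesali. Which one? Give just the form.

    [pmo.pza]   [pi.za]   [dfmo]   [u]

[dfmo]

[pmo.pza] — σ1 onset /pm/ (1→3 rises), coda /∅/ ok; σ2 onset /pz/ (1→2 rises), coda /∅/ ok → licit
[pi.za] — σ1 onset /p/, coda /∅/ ok; σ2 onset /z/, coda /∅/ ok → licit
[dfmo] — violates constraint 2: syllable 1 onset /dfm/ has 3 consonants (> 2) → illicit
[u] — σ1 onset /∅/, coda /∅/ ok → licit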